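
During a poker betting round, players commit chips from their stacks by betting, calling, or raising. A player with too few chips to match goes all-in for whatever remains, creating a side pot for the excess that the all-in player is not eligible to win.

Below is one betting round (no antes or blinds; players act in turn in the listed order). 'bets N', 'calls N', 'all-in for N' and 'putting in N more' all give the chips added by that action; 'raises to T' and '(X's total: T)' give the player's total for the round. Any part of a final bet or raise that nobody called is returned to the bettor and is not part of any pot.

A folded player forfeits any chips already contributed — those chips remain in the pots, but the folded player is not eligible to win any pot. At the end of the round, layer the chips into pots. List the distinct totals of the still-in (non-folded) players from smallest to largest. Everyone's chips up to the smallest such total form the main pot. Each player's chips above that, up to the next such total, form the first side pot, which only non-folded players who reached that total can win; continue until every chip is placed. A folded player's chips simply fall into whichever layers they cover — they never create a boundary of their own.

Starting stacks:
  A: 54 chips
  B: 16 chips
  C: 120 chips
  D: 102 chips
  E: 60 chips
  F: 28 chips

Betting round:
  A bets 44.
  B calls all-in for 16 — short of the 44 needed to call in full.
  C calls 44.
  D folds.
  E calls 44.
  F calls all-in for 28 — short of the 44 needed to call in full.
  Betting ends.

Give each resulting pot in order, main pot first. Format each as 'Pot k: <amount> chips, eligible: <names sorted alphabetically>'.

Contributions: A=44, B=16, C=44, E=44, F=28
Folded: D
Pot levels (distinct totals of non-folded players): 16, 28, 44
Layer 1-16: 16 each from A, B, C, E, F = 16*5 = 80 chips; eligible A, B, C, E, F
Layer 17-28: 12 each from A, C, E, F = 12*4 = 48 chips; eligible A, C, E, F
Layer 29-44: 16 each from A, C, E = 16*3 = 48 chips; eligible A, C, E

Pot 1: 80 chips, eligible: A, B, C, E, F
Pot 2: 48 chips, eligible: A, C, E, F
Pot 3: 48 chips, eligible: A, C, E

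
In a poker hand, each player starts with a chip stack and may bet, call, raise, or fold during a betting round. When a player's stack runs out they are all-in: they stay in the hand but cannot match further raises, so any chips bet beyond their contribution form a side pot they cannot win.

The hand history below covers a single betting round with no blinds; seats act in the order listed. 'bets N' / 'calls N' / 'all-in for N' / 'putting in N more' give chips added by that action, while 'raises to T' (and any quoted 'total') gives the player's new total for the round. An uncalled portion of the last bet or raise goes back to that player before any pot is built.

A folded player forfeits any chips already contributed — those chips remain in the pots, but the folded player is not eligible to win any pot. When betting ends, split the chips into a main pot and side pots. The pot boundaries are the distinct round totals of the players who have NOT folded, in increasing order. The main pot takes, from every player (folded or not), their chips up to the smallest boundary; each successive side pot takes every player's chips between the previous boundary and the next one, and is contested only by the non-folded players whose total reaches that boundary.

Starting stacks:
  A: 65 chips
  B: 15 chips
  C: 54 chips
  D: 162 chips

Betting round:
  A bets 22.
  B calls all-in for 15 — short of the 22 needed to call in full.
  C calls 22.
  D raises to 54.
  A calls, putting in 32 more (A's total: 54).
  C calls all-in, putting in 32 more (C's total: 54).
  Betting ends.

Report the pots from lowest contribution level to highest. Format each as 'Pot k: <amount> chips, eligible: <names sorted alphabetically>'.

Pot 1: 60 chips, eligible: A, B, C, D
Pot 2: 117 chips, eligible: A, C, D

Derivation:
Contributions: A=54, B=15, C=54, D=54
Pot levels (distinct totals of non-folded players): 15, 54
Layer 1-15: 15 each from A, B, C, D = 15*4 = 60 chips; eligible A, B, C, D
Layer 16-54: 39 each from A, C, D = 39*3 = 117 chips; eligible A, C, D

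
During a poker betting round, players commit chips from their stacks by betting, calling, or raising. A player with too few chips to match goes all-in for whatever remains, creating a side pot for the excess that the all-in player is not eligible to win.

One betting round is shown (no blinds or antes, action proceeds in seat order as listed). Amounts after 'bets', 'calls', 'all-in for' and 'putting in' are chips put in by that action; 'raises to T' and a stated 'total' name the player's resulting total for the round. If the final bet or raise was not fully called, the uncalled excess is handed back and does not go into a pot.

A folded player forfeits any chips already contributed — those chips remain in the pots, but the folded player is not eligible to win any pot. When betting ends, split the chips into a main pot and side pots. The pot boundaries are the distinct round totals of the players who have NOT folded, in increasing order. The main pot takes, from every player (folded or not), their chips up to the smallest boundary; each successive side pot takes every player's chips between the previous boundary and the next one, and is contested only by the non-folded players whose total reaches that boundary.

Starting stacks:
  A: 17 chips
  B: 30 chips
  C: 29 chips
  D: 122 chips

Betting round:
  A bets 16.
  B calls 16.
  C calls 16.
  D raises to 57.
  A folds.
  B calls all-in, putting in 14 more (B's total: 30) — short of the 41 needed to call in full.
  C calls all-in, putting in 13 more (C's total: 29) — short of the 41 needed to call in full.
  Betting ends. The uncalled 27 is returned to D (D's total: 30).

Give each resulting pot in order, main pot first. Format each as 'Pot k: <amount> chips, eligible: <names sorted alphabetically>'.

Pot 1: 103 chips, eligible: B, C, D
Pot 2: 2 chips, eligible: B, D

Derivation:
Contributions (after 27 returned to D): A=16, B=30, C=29, D=30
Folded: A
Pot levels (distinct totals of non-folded players): 29, 30
Layer 1-29: A 16 + B 29 + C 29 + D 29 = 103 chips; eligible B, C, D
Layer 30-30: 1 each from B, D = 1*2 = 2 chips; eligible B, D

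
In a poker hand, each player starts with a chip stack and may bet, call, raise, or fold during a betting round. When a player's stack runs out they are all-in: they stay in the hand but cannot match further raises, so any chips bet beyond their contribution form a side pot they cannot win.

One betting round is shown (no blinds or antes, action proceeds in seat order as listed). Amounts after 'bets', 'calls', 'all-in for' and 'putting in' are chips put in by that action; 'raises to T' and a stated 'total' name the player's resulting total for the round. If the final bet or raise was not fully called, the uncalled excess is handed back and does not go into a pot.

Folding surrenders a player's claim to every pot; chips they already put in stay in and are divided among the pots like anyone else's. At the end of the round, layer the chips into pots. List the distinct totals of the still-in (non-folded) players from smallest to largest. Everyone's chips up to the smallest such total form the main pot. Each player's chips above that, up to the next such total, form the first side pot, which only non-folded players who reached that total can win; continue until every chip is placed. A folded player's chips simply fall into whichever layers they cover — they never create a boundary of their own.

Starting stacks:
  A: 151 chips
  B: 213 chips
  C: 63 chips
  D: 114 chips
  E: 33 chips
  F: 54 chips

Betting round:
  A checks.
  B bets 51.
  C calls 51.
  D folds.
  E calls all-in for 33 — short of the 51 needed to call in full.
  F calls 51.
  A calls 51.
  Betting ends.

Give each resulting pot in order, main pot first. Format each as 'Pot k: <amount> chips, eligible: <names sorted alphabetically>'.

Contributions: A=51, B=51, C=51, E=33, F=51
Folded: D
Pot levels (distinct totals of non-folded players): 33, 51
Layer 1-33: 33 each from A, B, C, E, F = 33*5 = 165 chips; eligible A, B, C, E, F
Layer 34-51: 18 each from A, B, C, F = 18*4 = 72 chips; eligible A, B, C, F

Pot 1: 165 chips, eligible: A, B, C, E, F
Pot 2: 72 chips, eligible: A, B, C, F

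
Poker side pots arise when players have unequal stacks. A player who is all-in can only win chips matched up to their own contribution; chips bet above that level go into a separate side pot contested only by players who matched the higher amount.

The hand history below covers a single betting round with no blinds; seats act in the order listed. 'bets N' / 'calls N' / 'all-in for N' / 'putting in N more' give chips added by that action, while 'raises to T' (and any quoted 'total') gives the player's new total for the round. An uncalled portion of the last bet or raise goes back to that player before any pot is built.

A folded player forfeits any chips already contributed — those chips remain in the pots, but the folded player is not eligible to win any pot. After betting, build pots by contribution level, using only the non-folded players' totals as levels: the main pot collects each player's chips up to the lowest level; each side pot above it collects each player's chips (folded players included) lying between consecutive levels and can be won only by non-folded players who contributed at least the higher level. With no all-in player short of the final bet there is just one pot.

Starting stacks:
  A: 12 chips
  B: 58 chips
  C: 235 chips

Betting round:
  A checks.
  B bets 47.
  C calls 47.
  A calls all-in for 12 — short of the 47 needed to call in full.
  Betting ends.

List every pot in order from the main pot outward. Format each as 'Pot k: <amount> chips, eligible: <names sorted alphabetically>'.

Pot 1: 36 chips, eligible: A, B, C
Pot 2: 70 chips, eligible: B, C

Derivation:
Contributions: A=12, B=47, C=47
Pot levels (distinct totals of non-folded players): 12, 47
Layer 1-12: 12 each from A, B, C = 12*3 = 36 chips; eligible A, B, C
Layer 13-47: 35 each from B, C = 35*2 = 70 chips; eligible B, C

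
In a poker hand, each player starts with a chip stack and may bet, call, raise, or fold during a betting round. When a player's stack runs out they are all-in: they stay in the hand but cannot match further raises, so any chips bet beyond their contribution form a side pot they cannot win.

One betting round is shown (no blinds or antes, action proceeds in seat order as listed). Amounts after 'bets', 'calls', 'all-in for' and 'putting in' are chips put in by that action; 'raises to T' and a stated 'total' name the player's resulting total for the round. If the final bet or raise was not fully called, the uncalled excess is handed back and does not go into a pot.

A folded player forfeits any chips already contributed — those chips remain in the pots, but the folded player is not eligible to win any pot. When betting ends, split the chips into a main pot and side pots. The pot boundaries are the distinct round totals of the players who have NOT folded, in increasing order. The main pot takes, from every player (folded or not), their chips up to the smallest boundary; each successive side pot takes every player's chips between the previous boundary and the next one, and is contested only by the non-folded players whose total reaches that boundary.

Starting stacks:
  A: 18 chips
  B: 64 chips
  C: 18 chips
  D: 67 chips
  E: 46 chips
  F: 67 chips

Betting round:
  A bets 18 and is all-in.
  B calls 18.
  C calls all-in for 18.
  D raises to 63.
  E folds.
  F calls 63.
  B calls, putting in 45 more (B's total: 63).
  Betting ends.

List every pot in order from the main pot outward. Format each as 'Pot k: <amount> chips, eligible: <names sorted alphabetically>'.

Pot 1: 90 chips, eligible: A, B, C, D, F
Pot 2: 135 chips, eligible: B, D, F

Derivation:
Contributions: A=18, B=63, C=18, D=63, F=63
Folded: E
Pot levels (distinct totals of non-folded players): 18, 63
Layer 1-18: 18 each from A, B, C, D, F = 18*5 = 90 chips; eligible A, B, C, D, F
Layer 19-63: 45 each from B, D, F = 45*3 = 135 chips; eligible B, D, F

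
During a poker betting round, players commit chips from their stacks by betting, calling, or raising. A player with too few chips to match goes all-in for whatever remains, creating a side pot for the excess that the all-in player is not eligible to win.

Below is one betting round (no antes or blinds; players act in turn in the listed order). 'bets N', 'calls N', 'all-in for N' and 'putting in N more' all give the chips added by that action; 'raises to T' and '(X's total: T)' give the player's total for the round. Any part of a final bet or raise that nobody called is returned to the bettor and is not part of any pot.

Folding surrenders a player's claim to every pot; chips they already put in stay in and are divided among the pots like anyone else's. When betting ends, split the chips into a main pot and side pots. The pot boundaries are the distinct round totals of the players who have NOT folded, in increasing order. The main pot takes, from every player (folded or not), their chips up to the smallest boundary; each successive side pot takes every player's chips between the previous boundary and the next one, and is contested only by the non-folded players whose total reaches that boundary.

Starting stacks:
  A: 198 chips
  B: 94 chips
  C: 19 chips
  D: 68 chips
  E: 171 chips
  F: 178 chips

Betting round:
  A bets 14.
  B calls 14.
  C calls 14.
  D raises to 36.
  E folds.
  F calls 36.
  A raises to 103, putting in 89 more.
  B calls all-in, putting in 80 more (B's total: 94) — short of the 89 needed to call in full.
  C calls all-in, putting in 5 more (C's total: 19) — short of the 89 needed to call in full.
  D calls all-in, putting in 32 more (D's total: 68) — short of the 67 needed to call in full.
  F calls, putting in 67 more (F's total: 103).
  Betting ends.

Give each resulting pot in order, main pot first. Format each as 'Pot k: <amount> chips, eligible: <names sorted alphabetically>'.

Contributions: A=103, B=94, C=19, D=68, F=103
Folded: E
Pot levels (distinct totals of non-folded players): 19, 68, 94, 103
Layer 1-19: 19 each from A, B, C, D, F = 19*5 = 95 chips; eligible A, B, C, D, F
Layer 20-68: 49 each from A, B, D, F = 49*4 = 196 chips; eligible A, B, D, F
Layer 69-94: 26 each from A, B, F = 26*3 = 78 chips; eligible A, B, F
Layer 95-103: 9 each from A, F = 9*2 = 18 chips; eligible A, F

Pot 1: 95 chips, eligible: A, B, C, D, F
Pot 2: 196 chips, eligible: A, B, D, F
Pot 3: 78 chips, eligible: A, B, F
Pot 4: 18 chips, eligible: A, F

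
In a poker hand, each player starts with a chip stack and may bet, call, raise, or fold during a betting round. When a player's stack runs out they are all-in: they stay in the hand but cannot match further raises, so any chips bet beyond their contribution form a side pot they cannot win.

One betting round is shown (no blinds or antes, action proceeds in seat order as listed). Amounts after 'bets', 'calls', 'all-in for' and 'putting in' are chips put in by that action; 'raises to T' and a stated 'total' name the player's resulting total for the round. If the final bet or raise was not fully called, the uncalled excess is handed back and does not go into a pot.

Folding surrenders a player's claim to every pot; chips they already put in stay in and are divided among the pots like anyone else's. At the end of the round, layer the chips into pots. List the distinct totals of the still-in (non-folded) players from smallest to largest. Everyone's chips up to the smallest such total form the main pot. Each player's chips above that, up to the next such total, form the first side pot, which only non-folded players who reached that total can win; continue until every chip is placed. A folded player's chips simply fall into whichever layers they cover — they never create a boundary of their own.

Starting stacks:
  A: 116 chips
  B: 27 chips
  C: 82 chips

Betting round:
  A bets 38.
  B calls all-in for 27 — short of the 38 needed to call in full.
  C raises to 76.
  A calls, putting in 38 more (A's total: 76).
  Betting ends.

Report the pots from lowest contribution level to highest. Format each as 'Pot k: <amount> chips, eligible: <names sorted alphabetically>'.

Pot 1: 81 chips, eligible: A, B, C
Pot 2: 98 chips, eligible: A, C

Derivation:
Contributions: A=76, B=27, C=76
Pot levels (distinct totals of non-folded players): 27, 76
Layer 1-27: 27 each from A, B, C = 27*3 = 81 chips; eligible A, B, C
Layer 28-76: 49 each from A, C = 49*2 = 98 chips; eligible A, C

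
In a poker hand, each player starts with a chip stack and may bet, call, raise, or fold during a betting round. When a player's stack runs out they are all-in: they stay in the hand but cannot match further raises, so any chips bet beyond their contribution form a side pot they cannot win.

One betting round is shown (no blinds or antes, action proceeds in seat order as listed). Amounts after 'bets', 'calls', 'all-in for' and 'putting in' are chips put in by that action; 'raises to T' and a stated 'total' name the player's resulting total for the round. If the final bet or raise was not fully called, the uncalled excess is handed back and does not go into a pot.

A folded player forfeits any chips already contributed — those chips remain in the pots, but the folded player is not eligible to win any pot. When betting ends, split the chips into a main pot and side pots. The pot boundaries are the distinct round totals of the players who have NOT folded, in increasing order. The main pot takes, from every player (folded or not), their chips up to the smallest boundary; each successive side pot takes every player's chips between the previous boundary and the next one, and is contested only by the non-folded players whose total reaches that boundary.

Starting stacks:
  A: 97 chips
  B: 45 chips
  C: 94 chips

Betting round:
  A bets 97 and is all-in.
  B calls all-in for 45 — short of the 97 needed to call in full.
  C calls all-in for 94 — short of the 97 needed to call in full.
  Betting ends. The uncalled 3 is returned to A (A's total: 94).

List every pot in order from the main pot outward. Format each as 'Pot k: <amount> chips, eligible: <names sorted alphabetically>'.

Contributions (after 3 returned to A): A=94, B=45, C=94
Pot levels (distinct totals of non-folded players): 45, 94
Layer 1-45: 45 each from A, B, C = 45*3 = 135 chips; eligible A, B, C
Layer 46-94: 49 each from A, C = 49*2 = 98 chips; eligible A, C

Pot 1: 135 chips, eligible: A, B, C
Pot 2: 98 chips, eligible: A, C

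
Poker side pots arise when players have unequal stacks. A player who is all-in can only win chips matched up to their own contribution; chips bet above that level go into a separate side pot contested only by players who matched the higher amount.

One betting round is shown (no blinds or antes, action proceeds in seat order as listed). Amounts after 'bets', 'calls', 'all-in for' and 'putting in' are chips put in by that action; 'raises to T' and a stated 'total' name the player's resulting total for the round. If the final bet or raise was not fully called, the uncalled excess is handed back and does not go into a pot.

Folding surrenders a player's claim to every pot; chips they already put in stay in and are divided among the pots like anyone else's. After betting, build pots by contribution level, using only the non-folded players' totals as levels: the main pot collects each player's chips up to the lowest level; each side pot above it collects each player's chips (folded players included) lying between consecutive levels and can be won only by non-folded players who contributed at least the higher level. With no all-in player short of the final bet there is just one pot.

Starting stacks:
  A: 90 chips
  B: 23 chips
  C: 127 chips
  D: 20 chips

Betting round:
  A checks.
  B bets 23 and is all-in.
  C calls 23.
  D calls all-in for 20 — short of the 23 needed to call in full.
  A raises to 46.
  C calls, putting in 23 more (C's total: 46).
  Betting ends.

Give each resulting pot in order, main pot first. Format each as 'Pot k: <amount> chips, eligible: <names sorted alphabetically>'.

Contributions: A=46, B=23, C=46, D=20
Pot levels (distinct totals of non-folded players): 20, 23, 46
Layer 1-20: 20 each from A, B, C, D = 20*4 = 80 chips; eligible A, B, C, D
Layer 21-23: 3 each from A, B, C = 3*3 = 9 chips; eligible A, B, C
Layer 24-46: 23 each from A, C = 23*2 = 46 chips; eligible A, C

Pot 1: 80 chips, eligible: A, B, C, D
Pot 2: 9 chips, eligible: A, B, C
Pot 3: 46 chips, eligible: A, C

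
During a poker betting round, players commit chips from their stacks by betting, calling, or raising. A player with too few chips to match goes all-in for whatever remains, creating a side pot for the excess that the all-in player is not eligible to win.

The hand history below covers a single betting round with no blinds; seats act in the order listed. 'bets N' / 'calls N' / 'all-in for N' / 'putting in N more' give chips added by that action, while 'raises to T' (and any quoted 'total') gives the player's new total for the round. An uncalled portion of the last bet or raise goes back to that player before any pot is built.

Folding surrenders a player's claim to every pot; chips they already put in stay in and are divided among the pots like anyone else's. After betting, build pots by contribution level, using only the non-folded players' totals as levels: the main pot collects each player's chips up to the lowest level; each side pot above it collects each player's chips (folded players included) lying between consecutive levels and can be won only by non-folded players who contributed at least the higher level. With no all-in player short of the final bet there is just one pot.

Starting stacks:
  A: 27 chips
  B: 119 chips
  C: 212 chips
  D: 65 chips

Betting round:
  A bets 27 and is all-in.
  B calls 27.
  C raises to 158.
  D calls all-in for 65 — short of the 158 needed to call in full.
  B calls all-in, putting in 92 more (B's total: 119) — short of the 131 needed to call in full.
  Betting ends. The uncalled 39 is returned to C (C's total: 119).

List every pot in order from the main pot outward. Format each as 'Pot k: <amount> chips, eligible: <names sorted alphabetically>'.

Contributions (after 39 returned to C): A=27, B=119, C=119, D=65
Pot levels (distinct totals of non-folded players): 27, 65, 119
Layer 1-27: 27 each from A, B, C, D = 27*4 = 108 chips; eligible A, B, C, D
Layer 28-65: 38 each from B, C, D = 38*3 = 114 chips; eligible B, C, D
Layer 66-119: 54 each from B, C = 54*2 = 108 chips; eligible B, C

Pot 1: 108 chips, eligible: A, B, C, D
Pot 2: 114 chips, eligible: B, C, D
Pot 3: 108 chips, eligible: B, C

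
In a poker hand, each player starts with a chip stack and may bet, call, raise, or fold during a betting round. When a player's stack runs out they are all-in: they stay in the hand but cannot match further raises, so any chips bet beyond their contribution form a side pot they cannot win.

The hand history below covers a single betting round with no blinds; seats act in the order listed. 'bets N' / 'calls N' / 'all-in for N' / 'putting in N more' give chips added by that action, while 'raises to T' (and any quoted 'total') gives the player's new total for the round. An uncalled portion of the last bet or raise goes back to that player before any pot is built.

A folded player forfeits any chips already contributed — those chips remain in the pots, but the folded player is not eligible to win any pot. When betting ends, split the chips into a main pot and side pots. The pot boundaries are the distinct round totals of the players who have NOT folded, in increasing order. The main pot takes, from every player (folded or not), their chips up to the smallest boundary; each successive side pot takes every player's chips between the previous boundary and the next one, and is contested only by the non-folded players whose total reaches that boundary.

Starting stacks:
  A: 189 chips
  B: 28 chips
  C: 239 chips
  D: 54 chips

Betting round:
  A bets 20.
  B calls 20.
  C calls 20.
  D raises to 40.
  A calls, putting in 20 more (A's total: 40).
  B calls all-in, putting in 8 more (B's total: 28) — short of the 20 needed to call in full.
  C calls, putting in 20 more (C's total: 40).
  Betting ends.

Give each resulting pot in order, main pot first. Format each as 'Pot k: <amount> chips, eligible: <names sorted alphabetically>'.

Pot 1: 112 chips, eligible: A, B, C, D
Pot 2: 36 chips, eligible: A, C, D

Derivation:
Contributions: A=40, B=28, C=40, D=40
Pot levels (distinct totals of non-folded players): 28, 40
Layer 1-28: 28 each from A, B, C, D = 28*4 = 112 chips; eligible A, B, C, D
Layer 29-40: 12 each from A, C, D = 12*3 = 36 chips; eligible A, C, D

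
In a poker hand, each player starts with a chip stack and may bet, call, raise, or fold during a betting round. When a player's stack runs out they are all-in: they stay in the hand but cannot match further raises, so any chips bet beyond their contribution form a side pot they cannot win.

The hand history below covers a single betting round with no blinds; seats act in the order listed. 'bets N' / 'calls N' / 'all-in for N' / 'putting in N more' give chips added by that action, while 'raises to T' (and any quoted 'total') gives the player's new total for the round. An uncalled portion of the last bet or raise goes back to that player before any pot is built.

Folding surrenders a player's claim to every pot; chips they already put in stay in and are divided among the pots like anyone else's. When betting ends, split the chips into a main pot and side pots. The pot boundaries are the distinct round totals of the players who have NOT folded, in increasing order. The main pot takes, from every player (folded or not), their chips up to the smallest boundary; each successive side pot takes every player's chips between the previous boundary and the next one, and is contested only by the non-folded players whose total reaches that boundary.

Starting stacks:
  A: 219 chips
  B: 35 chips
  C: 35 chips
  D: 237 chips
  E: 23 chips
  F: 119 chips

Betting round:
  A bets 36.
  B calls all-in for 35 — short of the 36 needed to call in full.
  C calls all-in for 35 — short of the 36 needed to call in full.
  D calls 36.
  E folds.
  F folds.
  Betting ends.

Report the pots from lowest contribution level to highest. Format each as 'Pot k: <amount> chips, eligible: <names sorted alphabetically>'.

Pot 1: 140 chips, eligible: A, B, C, D
Pot 2: 2 chips, eligible: A, D

Derivation:
Contributions: A=36, B=35, C=35, D=36
Folded: E, F
Pot levels (distinct totals of non-folded players): 35, 36
Layer 1-35: 35 each from A, B, C, D = 35*4 = 140 chips; eligible A, B, C, D
Layer 36-36: 1 each from A, D = 1*2 = 2 chips; eligible A, D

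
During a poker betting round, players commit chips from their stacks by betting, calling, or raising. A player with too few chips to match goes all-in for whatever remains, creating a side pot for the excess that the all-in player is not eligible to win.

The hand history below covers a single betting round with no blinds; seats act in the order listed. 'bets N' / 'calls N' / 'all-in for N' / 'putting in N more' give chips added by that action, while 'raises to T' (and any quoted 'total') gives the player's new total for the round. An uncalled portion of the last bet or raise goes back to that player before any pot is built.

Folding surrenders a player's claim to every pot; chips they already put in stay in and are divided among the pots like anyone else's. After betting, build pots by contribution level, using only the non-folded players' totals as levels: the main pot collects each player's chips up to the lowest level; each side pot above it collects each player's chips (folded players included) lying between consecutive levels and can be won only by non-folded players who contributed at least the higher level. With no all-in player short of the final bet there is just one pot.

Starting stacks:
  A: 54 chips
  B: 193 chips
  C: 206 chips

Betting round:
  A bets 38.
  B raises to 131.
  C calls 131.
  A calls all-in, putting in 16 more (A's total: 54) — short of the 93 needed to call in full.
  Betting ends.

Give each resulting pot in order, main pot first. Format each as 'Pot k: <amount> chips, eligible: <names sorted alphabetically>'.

Pot 1: 162 chips, eligible: A, B, C
Pot 2: 154 chips, eligible: B, C

Derivation:
Contributions: A=54, B=131, C=131
Pot levels (distinct totals of non-folded players): 54, 131
Layer 1-54: 54 each from A, B, C = 54*3 = 162 chips; eligible A, B, C
Layer 55-131: 77 each from B, C = 77*2 = 154 chips; eligible B, C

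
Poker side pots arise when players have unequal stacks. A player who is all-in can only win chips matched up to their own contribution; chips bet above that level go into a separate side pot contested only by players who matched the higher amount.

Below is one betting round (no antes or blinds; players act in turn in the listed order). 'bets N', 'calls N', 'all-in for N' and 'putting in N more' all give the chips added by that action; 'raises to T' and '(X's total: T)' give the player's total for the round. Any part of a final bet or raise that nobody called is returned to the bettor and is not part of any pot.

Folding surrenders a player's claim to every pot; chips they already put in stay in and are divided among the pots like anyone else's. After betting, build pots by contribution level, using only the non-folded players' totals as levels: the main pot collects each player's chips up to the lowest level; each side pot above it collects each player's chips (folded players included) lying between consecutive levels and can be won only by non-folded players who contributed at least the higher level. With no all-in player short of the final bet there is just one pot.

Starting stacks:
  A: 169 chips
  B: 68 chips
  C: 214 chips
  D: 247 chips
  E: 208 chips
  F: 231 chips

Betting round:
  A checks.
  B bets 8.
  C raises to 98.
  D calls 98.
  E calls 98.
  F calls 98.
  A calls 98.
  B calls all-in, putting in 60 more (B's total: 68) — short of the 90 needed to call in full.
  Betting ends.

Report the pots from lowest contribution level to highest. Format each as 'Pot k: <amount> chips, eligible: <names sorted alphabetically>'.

Contributions: A=98, B=68, C=98, D=98, E=98, F=98
Pot levels (distinct totals of non-folded players): 68, 98
Layer 1-68: 68 each from A, B, C, D, E, F = 68*6 = 408 chips; eligible A, B, C, D, E, F
Layer 69-98: 30 each from A, C, D, E, F = 30*5 = 150 chips; eligible A, C, D, E, F

Pot 1: 408 chips, eligible: A, B, C, D, E, F
Pot 2: 150 chips, eligible: A, C, D, E, F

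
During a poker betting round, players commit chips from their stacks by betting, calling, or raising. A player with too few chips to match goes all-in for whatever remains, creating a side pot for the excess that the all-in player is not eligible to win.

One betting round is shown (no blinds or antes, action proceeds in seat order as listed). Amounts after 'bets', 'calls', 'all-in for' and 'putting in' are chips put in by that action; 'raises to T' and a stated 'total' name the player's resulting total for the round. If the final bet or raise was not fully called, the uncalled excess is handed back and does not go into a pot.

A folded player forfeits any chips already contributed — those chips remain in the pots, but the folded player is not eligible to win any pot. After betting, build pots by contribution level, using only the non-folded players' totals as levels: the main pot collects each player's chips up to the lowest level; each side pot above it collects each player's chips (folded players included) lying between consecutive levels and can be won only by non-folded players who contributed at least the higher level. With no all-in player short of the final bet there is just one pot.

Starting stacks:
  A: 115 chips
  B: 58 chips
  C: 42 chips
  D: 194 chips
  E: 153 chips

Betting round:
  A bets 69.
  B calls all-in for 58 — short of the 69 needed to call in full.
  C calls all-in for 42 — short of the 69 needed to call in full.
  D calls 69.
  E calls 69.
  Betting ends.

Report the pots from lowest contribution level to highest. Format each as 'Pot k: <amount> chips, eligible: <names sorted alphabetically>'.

Contributions: A=69, B=58, C=42, D=69, E=69
Pot levels (distinct totals of non-folded players): 42, 58, 69
Layer 1-42: 42 each from A, B, C, D, E = 42*5 = 210 chips; eligible A, B, C, D, E
Layer 43-58: 16 each from A, B, D, E = 16*4 = 64 chips; eligible A, B, D, E
Layer 59-69: 11 each from A, D, E = 11*3 = 33 chips; eligible A, D, E

Pot 1: 210 chips, eligible: A, B, C, D, E
Pot 2: 64 chips, eligible: A, B, D, E
Pot 3: 33 chips, eligible: A, D, E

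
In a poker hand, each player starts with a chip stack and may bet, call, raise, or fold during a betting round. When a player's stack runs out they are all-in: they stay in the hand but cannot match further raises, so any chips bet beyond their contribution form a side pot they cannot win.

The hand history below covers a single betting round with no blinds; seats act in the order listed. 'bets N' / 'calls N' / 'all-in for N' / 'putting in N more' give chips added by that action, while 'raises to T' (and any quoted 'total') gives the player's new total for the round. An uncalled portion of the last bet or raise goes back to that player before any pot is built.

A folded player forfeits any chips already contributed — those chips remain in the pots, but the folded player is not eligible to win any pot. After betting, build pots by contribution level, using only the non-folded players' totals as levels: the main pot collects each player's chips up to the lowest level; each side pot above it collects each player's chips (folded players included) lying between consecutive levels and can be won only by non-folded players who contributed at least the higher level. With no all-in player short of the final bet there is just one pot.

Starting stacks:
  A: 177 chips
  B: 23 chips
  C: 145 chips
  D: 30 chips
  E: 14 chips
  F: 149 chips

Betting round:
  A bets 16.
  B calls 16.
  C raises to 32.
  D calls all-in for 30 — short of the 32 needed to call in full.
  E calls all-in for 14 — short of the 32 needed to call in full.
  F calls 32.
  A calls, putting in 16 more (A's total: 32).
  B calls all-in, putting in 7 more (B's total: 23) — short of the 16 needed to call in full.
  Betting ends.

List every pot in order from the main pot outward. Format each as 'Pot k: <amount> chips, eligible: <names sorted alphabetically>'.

Contributions: A=32, B=23, C=32, D=30, E=14, F=32
Pot levels (distinct totals of non-folded players): 14, 23, 30, 32
Layer 1-14: 14 each from A, B, C, D, E, F = 14*6 = 84 chips; eligible A, B, C, D, E, F
Layer 15-23: 9 each from A, B, C, D, F = 9*5 = 45 chips; eligible A, B, C, D, F
Layer 24-30: 7 each from A, C, D, F = 7*4 = 28 chips; eligible A, C, D, F
Layer 31-32: 2 each from A, C, F = 2*3 = 6 chips; eligible A, C, F

Pot 1: 84 chips, eligible: A, B, C, D, E, F
Pot 2: 45 chips, eligible: A, B, C, D, F
Pot 3: 28 chips, eligible: A, C, D, F
Pot 4: 6 chips, eligible: A, C, F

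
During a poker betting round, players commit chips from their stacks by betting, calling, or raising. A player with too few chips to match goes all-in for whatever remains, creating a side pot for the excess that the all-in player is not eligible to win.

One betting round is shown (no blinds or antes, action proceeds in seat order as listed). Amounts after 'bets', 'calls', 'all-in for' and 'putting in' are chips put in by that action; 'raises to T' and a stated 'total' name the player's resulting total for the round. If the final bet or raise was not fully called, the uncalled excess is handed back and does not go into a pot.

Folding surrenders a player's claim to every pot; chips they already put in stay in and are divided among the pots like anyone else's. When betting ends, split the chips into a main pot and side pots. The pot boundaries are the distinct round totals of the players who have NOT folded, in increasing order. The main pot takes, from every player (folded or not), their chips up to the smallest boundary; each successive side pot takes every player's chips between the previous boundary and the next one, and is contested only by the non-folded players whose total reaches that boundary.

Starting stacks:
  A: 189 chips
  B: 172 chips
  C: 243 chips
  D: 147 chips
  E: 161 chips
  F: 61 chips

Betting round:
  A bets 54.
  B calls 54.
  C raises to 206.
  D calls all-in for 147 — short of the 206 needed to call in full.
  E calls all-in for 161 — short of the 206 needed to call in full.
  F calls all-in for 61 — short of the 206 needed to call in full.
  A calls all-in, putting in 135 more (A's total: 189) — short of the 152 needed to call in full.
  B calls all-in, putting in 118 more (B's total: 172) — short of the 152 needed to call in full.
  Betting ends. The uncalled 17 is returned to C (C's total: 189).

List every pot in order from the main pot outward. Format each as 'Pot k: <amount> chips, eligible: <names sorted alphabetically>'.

Contributions (after 17 returned to C): A=189, B=172, C=189, D=147, E=161, F=61
Pot levels (distinct totals of non-folded players): 61, 147, 161, 172, 189
Layer 1-61: 61 each from A, B, C, D, E, F = 61*6 = 366 chips; eligible A, B, C, D, E, F
Layer 62-147: 86 each from A, B, C, D, E = 86*5 = 430 chips; eligible A, B, C, D, E
Layer 148-161: 14 each from A, B, C, E = 14*4 = 56 chips; eligible A, B, C, E
Layer 162-172: 11 each from A, B, C = 11*3 = 33 chips; eligible A, B, C
Layer 173-189: 17 each from A, C = 17*2 = 34 chips; eligible A, C

Pot 1: 366 chips, eligible: A, B, C, D, E, F
Pot 2: 430 chips, eligible: A, B, C, D, E
Pot 3: 56 chips, eligible: A, B, C, E
Pot 4: 33 chips, eligible: A, B, C
Pot 5: 34 chips, eligible: A, C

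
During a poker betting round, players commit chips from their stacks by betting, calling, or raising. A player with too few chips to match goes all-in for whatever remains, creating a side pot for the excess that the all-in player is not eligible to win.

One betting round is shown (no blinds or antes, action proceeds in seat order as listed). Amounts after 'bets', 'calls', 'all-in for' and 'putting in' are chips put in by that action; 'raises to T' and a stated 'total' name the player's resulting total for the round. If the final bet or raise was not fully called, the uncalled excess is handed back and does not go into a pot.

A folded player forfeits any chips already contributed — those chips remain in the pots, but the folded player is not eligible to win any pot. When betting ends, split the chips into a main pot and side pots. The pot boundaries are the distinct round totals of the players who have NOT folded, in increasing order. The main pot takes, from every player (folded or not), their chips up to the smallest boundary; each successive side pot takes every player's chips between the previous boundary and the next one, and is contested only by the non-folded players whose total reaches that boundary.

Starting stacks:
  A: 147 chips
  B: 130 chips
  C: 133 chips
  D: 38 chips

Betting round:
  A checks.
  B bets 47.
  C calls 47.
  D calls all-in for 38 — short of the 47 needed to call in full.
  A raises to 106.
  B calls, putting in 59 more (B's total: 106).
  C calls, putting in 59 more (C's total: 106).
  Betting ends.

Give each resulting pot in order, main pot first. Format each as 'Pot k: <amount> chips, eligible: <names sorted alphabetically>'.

Pot 1: 152 chips, eligible: A, B, C, D
Pot 2: 204 chips, eligible: A, B, C

Derivation:
Contributions: A=106, B=106, C=106, D=38
Pot levels (distinct totals of non-folded players): 38, 106
Layer 1-38: 38 each from A, B, C, D = 38*4 = 152 chips; eligible A, B, C, D
Layer 39-106: 68 each from A, B, C = 68*3 = 204 chips; eligible A, B, C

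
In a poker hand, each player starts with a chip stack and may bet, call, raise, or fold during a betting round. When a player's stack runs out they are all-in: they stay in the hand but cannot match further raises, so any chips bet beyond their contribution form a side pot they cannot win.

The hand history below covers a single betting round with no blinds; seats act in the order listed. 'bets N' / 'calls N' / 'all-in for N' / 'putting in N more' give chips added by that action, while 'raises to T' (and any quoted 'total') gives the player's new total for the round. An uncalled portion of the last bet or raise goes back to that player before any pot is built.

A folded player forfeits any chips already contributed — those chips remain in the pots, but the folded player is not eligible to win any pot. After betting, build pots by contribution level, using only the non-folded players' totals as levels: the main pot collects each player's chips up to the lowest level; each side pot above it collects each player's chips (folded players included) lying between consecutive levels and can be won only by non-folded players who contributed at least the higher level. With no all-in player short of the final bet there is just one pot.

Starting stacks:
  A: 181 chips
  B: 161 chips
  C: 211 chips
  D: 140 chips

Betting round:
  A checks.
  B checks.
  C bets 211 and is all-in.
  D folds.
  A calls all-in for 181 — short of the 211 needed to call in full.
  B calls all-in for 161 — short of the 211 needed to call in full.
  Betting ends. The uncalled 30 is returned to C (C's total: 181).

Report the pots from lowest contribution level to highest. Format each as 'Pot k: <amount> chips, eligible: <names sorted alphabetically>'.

Contributions (after 30 returned to C): A=181, B=161, C=181
Folded: D
Pot levels (distinct totals of non-folded players): 161, 181
Layer 1-161: 161 each from A, B, C = 161*3 = 483 chips; eligible A, B, C
Layer 162-181: 20 each from A, C = 20*2 = 40 chips; eligible A, C

Pot 1: 483 chips, eligible: A, B, C
Pot 2: 40 chips, eligible: A, C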